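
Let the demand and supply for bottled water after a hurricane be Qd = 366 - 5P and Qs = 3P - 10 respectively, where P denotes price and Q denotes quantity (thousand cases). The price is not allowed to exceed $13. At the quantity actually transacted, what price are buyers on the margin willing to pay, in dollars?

Equilibrium: 366 - 5P = 3P - 10, so 376 = 8P and P* = 47, Q* = 131.
The ceiling of 13 is below the equilibrium price 47, so it binds.
At P = 13: Qd = 366 - 5·13 = 301 and Qs = 3·13 - 10 = 29.
Only 29 units reach the market. On the demand curve, the marginal buyer's willingness to pay at Q = 29 is (366 - 29)/5 = 67.4.

67.4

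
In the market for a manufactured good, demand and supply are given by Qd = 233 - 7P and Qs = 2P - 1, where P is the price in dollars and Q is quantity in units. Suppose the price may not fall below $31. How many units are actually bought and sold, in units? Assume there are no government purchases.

Equilibrium: 233 - 7P = 2P - 1, so 234 = 9P and P* = 26, Q* = 51.
Since 31 > 26, the floor is binding.
At P = 31: Qd = 233 - 7·31 = 16 and Qs = 2·31 - 1 = 61.
The quantity actually transacted is the short side, demand: 16.

16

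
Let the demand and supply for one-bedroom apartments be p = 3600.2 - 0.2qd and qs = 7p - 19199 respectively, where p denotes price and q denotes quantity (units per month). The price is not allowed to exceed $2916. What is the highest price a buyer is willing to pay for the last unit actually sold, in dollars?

Rearranging demand gives qd = 18001 - 5p. Without the control the market clears where 18001 - 5p = 7p - 19199, i.e. p* = 3100 and q* = 2501.
Because the ceiling (2916) lies below the market-clearing price, it is binding.
At p = 2916: qd = 18001 - 5·2916 = 3421 and qs = 7·2916 - 19199 = 1213.
Only 1213 units reach the market. On the demand curve, the marginal buyer's willingness to pay at q = 1213 is (18001 - 1213)/5 = 3357.6.

3357.6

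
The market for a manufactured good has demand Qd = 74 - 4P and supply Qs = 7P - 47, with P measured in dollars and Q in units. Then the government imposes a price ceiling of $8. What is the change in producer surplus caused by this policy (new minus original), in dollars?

-58.5

Setting quantity demanded equal to quantity supplied, 74 - 4P = 7P - 47, gives P* = 11 and Q* = 30.
Since 8 < 11, the ceiling is binding.
At P = 8: Qd = 74 - 4·8 = 42 and Qs = 7·8 - 47 = 9.
Producer surplus without the control is ½ · (11 - 47/7) · 30 = 450/7.
With the ceiling, producers sell 9 units at 8, so PS = ½ · (8 - 47/7) · 9 = 81/14.
Change in producer surplus = 81/14 - 450/7 = -58.5.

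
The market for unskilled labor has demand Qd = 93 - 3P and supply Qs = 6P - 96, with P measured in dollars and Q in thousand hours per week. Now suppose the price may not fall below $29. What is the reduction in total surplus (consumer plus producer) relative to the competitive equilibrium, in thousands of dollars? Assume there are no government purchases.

In a free market, 93 - 3P = 6P - 96 gives the equilibrium P* = 21, Q* = 30.
Since 29 > 21, the floor is binding.
At P = 29: Qd = 93 - 3·29 = 6 and Qs = 6·29 - 96 = 78.
Quantity traded falls to 6. At Q = 6 the demand price is (93 - 6)/3 = 29 and the supply price is (96 + 6)/6 = 17.
Deadweight loss = ½ · (29 - 17) · (30 - 6) = ½ · 12 · 24 = 144.

144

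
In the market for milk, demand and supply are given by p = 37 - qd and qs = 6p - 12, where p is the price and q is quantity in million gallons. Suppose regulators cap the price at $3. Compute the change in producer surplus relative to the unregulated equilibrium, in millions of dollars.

-72

Rearranging demand gives qd = 37 - p. Equilibrium: 37 - p = 6p - 12, so 49 = 7p and p* = 7, q* = 30.
The ceiling of 3 is below the equilibrium price 7, so it binds.
At p = 3: qd = 37 - 3 = 34 and qs = 6·3 - 12 = 6.
Producer surplus without the control is ½ · (7 - 2) · 30 = 75.
With the ceiling, producers sell 6 units at 3, so PS = ½ · (3 - 2) · 6 = 3.
Change in producer surplus = 3 - 75 = -72.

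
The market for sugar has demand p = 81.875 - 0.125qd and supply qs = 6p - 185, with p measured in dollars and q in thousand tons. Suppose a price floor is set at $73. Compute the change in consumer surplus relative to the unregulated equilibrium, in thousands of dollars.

-1599

Rearranging demand gives qd = 655 - 8p. In a free market, 655 - 8p = 6p - 185 gives the equilibrium p* = 60, q* = 175.
The floor of 73 is above the equilibrium price 60, so it binds.
At p = 73: qd = 655 - 8·73 = 71 and qs = 6·73 - 185 = 253.
Consumer surplus without the control is ½ · (81.875 - 60) · 175 = 1914.0625.
With the floor, consumers buy 71 units at 73, so CS = ½ · (81.875 - 73) · 71 = 315.0625.
Change in consumer surplus = 315.0625 - 1914.0625 = -1599.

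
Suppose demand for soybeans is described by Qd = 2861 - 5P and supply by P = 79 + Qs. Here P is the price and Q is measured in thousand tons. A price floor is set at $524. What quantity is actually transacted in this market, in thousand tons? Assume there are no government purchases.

Rearranging supply gives Qs = P - 79. In a free market, 2861 - 5P = P - 79 gives the equilibrium P* = 490, Q* = 411.
The floor of 524 is above the equilibrium price 490, so it binds.
At P = 524: Qd = 2861 - 5·524 = 241 and Qs = 524 - 79 = 445.
The quantity actually transacted is the short side, demand: 241.

241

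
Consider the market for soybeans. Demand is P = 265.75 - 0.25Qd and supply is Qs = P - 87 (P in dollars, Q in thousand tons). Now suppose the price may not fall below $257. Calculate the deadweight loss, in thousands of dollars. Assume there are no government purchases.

7290

Rearranging demand gives Qd = 1063 - 4P. Setting quantity demanded equal to quantity supplied, 1063 - 4P = P - 87, gives P* = 230 and Q* = 143.
Because the floor (257) lies above the market-clearing price, it is binding.
At P = 257: Qd = 1063 - 4·257 = 35 and Qs = 257 - 87 = 170.
Quantity traded falls to 35. At Q = 35 the demand price is (1063 - 35)/4 = 257 and the supply price is 87 + 35 = 122.
Deadweight loss = ½ · (257 - 122) · (143 - 35) = ½ · 135 · 108 = 7290.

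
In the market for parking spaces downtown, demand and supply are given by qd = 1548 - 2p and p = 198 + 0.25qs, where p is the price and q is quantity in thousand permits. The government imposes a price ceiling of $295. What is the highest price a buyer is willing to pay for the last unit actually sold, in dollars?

580

Rearranging supply gives qs = 4p - 792. Without the control the market clears where 1548 - 2p = 4p - 792, i.e. p* = 390 and q* = 768.
Because the ceiling (295) lies below the market-clearing price, it is binding.
At p = 295: qd = 1548 - 2·295 = 958 and qs = 4·295 - 792 = 388.
Only 388 units reach the market. On the demand curve, the marginal buyer's willingness to pay at q = 388 is (1548 - 388)/2 = 580.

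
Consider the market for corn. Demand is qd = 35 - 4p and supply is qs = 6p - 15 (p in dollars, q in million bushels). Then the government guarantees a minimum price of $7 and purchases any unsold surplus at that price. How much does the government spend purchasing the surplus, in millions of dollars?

140

In a free market, 35 - 4p = 6p - 15 gives the equilibrium p* = 5, q* = 15.
Because the floor (7) lies above the market-clearing price, it is binding.
At p = 7: qd = 35 - 4·7 = 7 and qs = 6·7 - 15 = 27.
Surplus = qs - qd = 20.
Government expenditure = surplus × support price = 20 × 7 = 140.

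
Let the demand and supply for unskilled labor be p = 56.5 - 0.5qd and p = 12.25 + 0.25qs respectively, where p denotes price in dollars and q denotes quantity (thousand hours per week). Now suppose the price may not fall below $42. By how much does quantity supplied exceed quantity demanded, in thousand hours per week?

90

Rearranging demand gives qd = 113 - 2p; rearranging supply gives qs = 4p - 49. Setting quantity demanded equal to quantity supplied, 113 - 2p = 4p - 49, gives p* = 27 and q* = 59.
The floor of 42 is above the equilibrium price 27, so it binds.
At p = 42: qd = 113 - 2·42 = 29 and qs = 4·42 - 49 = 119.
Surplus = qs - qd = 119 - 29 = 90.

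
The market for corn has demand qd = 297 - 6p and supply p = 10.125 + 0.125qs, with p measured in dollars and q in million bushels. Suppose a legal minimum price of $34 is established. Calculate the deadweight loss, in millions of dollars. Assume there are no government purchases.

Rearranging supply gives qs = 8p - 81. In a free market, 297 - 6p = 8p - 81 gives the equilibrium p* = 27, q* = 135.
Since 34 > 27, the floor is binding.
At p = 34: qd = 297 - 6·34 = 93 and qs = 8·34 - 81 = 191.
Quantity traded falls to 93. At q = 93 the demand price is (297 - 93)/6 = 34 and the supply price is (81 + 93)/8 = 21.75.
Deadweight loss = ½ · (34 - 21.75) · (135 - 93) = ½ · 12.25 · 42 = 257.25.

257.25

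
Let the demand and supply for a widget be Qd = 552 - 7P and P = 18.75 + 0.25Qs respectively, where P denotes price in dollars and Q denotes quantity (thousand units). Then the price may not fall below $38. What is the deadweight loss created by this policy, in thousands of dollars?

0

Rearranging supply gives Qs = 4P - 75. Setting quantity demanded equal to quantity supplied, 552 - 7P = 4P - 75, gives P* = 57 and Q* = 153.
Since 38 is below P* = 57, the floor does not bind and the free-market outcome prevails.
Since the control does not bind, no trades are prevented and deadweight loss is zero.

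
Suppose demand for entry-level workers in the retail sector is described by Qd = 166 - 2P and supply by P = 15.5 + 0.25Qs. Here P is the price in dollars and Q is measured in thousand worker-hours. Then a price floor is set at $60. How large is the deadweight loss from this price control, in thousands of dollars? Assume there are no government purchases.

726

Rearranging supply gives Qs = 4P - 62. Setting quantity demanded equal to quantity supplied, 166 - 2P = 4P - 62, gives P* = 38 and Q* = 90.
Since 60 > 38, the floor is binding.
At P = 60: Qd = 166 - 2·60 = 46 and Qs = 4·60 - 62 = 178.
Quantity traded falls to 46. At Q = 46 the demand price is (166 - 46)/2 = 60 and the supply price is (62 + 46)/4 = 27.
Deadweight loss = ½ · (60 - 27) · (90 - 46) = ½ · 33 · 44 = 726.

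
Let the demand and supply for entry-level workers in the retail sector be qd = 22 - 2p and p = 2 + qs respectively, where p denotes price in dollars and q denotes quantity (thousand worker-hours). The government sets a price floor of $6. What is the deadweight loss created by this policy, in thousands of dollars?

Rearranging supply gives qs = p - 2. Equilibrium: 22 - 2p = p - 2, so 24 = 3p and p* = 8, q* = 6.
The floor of 6 is below the equilibrium price 8, so it is not binding; the market clears at p* = 8, q* = 6.
Since the control does not bind, no trades are prevented and deadweight loss is zero.

0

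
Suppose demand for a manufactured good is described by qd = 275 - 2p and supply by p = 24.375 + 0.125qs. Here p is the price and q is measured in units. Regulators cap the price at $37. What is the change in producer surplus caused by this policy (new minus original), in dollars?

Rearranging supply gives qs = 8p - 195. Equilibrium: 275 - 2p = 8p - 195, so 470 = 10p and p* = 47, q* = 181.
Because the ceiling (37) lies below the market-clearing price, it is binding.
At p = 37: qd = 275 - 2·37 = 201 and qs = 8·37 - 195 = 101.
Producer surplus without the control is ½ · (47 - 24.375) · 181 = 2047.5625.
With the ceiling, producers sell 101 units at 37, so PS = ½ · (37 - 24.375) · 101 = 637.5625.
Change in producer surplus = 637.5625 - 2047.5625 = -1410.

-1410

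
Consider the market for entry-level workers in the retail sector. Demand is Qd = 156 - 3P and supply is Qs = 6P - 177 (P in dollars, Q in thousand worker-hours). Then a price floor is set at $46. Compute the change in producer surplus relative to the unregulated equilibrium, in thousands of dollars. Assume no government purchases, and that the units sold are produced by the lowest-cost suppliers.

101.25

Setting quantity demanded equal to quantity supplied, 156 - 3P = 6P - 177, gives P* = 37 and Q* = 45.
The floor of 46 is above the equilibrium price 37, so it binds.
At P = 46: Qd = 156 - 3·46 = 18 and Qs = 6·46 - 177 = 99.
Producer surplus without the control is ½ · (37 - 29.5) · 45 = 168.75.
With the floor, 18 units are sold at 46. The supply price at Q = 18 is 32.5, so PS = ½ · [(46 - 29.5) + (46 - 32.5)] · 18 = 270.
Change in producer surplus = 270 - 168.75 = 101.25.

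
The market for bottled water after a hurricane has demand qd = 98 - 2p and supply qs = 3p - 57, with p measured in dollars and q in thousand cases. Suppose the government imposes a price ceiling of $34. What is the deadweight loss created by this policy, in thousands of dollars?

Equilibrium: 98 - 2p = 3p - 57, so 155 = 5p and p* = 31, q* = 36.
The ceiling of 34 is above the equilibrium price 31, so it is not binding; the market clears at p* = 31, q* = 36.
Since the control does not bind, no trades are prevented and deadweight loss is zero.

0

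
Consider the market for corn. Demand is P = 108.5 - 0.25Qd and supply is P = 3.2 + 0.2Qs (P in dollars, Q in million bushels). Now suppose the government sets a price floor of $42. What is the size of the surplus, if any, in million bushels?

Rearranging demand gives Qd = 434 - 4P; rearranging supply gives Qs = 5P - 16. Setting quantity demanded equal to quantity supplied, 434 - 4P = 5P - 16, gives P* = 50 and Q* = 234.
Since 42 is below P* = 50, the floor does not bind and the free-market outcome prevails.
Since the control does not bind, there is no surplus.

0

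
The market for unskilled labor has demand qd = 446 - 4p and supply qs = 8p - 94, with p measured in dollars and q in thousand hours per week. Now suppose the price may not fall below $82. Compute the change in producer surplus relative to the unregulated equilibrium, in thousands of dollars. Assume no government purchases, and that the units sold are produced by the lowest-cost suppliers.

Setting quantity demanded equal to quantity supplied, 446 - 4p = 8p - 94, gives p* = 45 and q* = 266.
The floor of 82 is above the equilibrium price 45, so it binds.
At p = 82: qd = 446 - 4·82 = 118 and qs = 8·82 - 94 = 562.
Producer surplus without the control is ½ · (45 - 11.75) · 266 = 4422.25.
With the floor, 118 units are sold at 82. The supply price at q = 118 is 26.5, so PS = ½ · [(82 - 11.75) + (82 - 26.5)] · 118 = 7419.25.
Change in producer surplus = 7419.25 - 4422.25 = 2997.

2997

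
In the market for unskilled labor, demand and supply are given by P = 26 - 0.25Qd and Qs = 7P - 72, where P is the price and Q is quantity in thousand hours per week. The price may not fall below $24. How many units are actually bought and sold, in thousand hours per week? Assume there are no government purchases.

8

Rearranging demand gives Qd = 104 - 4P. Equilibrium: 104 - 4P = 7P - 72, so 176 = 11P and P* = 16, Q* = 40.
Since 24 > 16, the floor is binding.
At P = 24: Qd = 104 - 4·24 = 8 and Qs = 7·24 - 72 = 96.
The quantity actually transacted is the short side, demand: 8.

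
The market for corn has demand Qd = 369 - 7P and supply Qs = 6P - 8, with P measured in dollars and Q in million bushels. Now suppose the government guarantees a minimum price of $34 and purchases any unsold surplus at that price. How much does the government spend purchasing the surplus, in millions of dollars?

In a free market, 369 - 7P = 6P - 8 gives the equilibrium P* = 29, Q* = 166.
Since 34 > 29, the floor is binding.
At P = 34: Qd = 369 - 7·34 = 131 and Qs = 6·34 - 8 = 196.
Surplus = Qs - Qd = 65.
Government expenditure = surplus × support price = 65 × 34 = 2210.

2210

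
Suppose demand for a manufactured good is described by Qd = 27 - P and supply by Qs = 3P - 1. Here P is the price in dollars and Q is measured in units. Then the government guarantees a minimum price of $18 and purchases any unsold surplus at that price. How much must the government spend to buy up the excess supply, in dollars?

Without the control the market clears where 27 - P = 3P - 1, i.e. P* = 7 and Q* = 20.
Since 18 > 7, the floor is binding.
At P = 18: Qd = 27 - 18 = 9 and Qs = 3·18 - 1 = 53.
Surplus = Qs - Qd = 44.
Government expenditure = surplus × support price = 44 × 18 = 792.

792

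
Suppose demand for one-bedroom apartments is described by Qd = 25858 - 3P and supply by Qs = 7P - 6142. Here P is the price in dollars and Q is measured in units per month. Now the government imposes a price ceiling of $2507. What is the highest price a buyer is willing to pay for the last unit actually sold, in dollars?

In a free market, 25858 - 3P = 7P - 6142 gives the equilibrium P* = 3200, Q* = 16258.
Since 2507 < 3200, the ceiling is binding.
At P = 2507: Qd = 25858 - 3·2507 = 18337 and Qs = 7·2507 - 6142 = 11407.
Only 11407 units reach the market. On the demand curve, the marginal buyer's willingness to pay at Q = 11407 is (25858 - 11407)/3 = 4817.

4817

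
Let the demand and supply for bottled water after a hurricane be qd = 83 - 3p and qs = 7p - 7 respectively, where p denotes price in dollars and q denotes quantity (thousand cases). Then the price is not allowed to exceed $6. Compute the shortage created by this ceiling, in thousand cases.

Without the control the market clears where 83 - 3p = 7p - 7, i.e. p* = 9 and q* = 56.
Because the ceiling (6) lies below the market-clearing price, it is binding.
At p = 6: qd = 83 - 3·6 = 65 and qs = 7·6 - 7 = 35.
Shortage = qd - qs = 65 - 35 = 30.

30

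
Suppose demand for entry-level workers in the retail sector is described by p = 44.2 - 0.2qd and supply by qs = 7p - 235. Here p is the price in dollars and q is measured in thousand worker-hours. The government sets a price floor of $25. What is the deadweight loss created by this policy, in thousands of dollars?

0

Rearranging demand gives qd = 221 - 5p. In a free market, 221 - 5p = 7p - 235 gives the equilibrium p* = 38, q* = 31.
Since 25 is below p* = 38, the floor does not bind and the free-market outcome prevails.
Since the control does not bind, no trades are prevented and deadweight loss is zero.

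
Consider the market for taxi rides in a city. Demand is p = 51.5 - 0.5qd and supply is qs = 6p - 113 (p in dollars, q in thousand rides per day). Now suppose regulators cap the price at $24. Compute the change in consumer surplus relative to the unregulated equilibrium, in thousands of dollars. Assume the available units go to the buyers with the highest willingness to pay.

12

Rearranging demand gives qd = 103 - 2p. Without the control the market clears where 103 - 2p = 6p - 113, i.e. p* = 27 and q* = 49.
Because the ceiling (24) lies below the market-clearing price, it is binding.
At p = 24: qd = 103 - 2·24 = 55 and qs = 6·24 - 113 = 31.
Consumer surplus without the control is ½ · (51.5 - 27) · 49 = 600.25.
With the ceiling, 31 units are sold at 24 (assume they go to the highest-value buyers). The demand price at q = 31 is 36, so CS = ½ · [(51.5 - 24) + (36 - 24)] · 31 = 612.25.
Change in consumer surplus = 612.25 - 600.25 = 12.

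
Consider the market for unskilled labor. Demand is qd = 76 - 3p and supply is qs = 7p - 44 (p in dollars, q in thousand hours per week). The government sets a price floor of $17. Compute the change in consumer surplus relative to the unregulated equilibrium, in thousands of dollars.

Equilibrium: 76 - 3p = 7p - 44, so 120 = 10p and p* = 12, q* = 40.
The floor of 17 is above the equilibrium price 12, so it binds.
At p = 17: qd = 76 - 3·17 = 25 and qs = 7·17 - 44 = 75.
Consumer surplus without the control is ½ · (76/3 - 12) · 40 = 800/3.
With the floor, consumers buy 25 units at 17, so CS = ½ · (76/3 - 17) · 25 = 625/6.
Change in consumer surplus = 625/6 - 800/3 = -162.5.

-162.5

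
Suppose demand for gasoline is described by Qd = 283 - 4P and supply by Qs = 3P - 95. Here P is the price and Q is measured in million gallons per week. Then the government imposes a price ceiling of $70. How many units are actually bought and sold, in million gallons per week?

In a free market, 283 - 4P = 3P - 95 gives the equilibrium P* = 54, Q* = 67.
Since 70 is above P* = 54, the ceiling does not bind and the free-market outcome prevails.

67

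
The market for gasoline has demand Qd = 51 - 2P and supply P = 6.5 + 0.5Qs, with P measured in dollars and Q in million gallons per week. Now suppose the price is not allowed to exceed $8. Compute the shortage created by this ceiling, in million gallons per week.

32

Rearranging supply gives Qs = 2P - 13. Equilibrium: 51 - 2P = 2P - 13, so 64 = 4P and P* = 16, Q* = 19.
The ceiling of 8 is below the equilibrium price 16, so it binds.
At P = 8: Qd = 51 - 2·8 = 35 and Qs = 2·8 - 13 = 3.
Shortage = Qd - Qs = 35 - 3 = 32.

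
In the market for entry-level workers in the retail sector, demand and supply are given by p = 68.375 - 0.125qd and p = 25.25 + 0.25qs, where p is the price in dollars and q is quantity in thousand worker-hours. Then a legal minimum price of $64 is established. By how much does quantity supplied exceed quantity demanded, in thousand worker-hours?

120

Rearranging demand gives qd = 547 - 8p; rearranging supply gives qs = 4p - 101. In a free market, 547 - 8p = 4p - 101 gives the equilibrium p* = 54, q* = 115.
Since 64 > 54, the floor is binding.
At p = 64: qd = 547 - 8·64 = 35 and qs = 4·64 - 101 = 155.
Surplus = qs - qd = 155 - 35 = 120.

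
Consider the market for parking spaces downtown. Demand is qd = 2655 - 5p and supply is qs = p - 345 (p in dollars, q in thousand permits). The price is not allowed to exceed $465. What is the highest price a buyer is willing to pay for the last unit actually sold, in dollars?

In a free market, 2655 - 5p = p - 345 gives the equilibrium p* = 500, q* = 155.
The ceiling of 465 is below the equilibrium price 500, so it binds.
At p = 465: qd = 2655 - 5·465 = 330 and qs = 465 - 345 = 120.
Only 120 units reach the market. On the demand curve, the marginal buyer's willingness to pay at q = 120 is (2655 - 120)/5 = 507.

507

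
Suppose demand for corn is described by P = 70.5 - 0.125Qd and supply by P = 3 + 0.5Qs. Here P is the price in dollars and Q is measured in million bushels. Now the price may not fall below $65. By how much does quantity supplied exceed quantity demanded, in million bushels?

80

Rearranging demand gives Qd = 564 - 8P; rearranging supply gives Qs = 2P - 6. Equilibrium: 564 - 8P = 2P - 6, so 570 = 10P and P* = 57, Q* = 108.
The floor of 65 is above the equilibrium price 57, so it binds.
At P = 65: Qd = 564 - 8·65 = 44 and Qs = 2·65 - 6 = 124.
Surplus = Qs - Qd = 124 - 44 = 80.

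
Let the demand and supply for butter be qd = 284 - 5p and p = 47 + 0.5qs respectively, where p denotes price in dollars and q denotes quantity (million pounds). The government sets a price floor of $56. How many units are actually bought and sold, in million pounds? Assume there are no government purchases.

4

Rearranging supply gives qs = 2p - 94. Setting quantity demanded equal to quantity supplied, 284 - 5p = 2p - 94, gives p* = 54 and q* = 14.
Since 56 > 54, the floor is binding.
At p = 56: qd = 284 - 5·56 = 4 and qs = 2·56 - 94 = 18.
The quantity actually transacted is the short side, demand: 4.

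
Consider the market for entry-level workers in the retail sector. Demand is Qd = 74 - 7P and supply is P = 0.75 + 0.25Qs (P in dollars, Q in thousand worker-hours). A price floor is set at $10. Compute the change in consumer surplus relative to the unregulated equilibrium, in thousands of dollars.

Rearranging supply gives Qs = 4P - 3. In a free market, 74 - 7P = 4P - 3 gives the equilibrium P* = 7, Q* = 25.
Because the floor (10) lies above the market-clearing price, it is binding.
At P = 10: Qd = 74 - 7·10 = 4 and Qs = 4·10 - 3 = 37.
Consumer surplus without the control is ½ · (74/7 - 7) · 25 = 625/14.
With the floor, consumers buy 4 units at 10, so CS = ½ · (74/7 - 10) · 4 = 8/7.
Change in consumer surplus = 8/7 - 625/14 = -43.5.

-43.5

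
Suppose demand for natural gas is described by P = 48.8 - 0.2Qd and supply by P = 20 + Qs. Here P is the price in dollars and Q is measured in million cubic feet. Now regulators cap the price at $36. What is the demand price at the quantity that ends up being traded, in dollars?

45.6

Rearranging demand gives Qd = 244 - 5P; rearranging supply gives Qs = P - 20. Equilibrium: 244 - 5P = P - 20, so 264 = 6P and P* = 44, Q* = 24.
The ceiling of 36 is below the equilibrium price 44, so it binds.
At P = 36: Qd = 244 - 5·36 = 64 and Qs = 36 - 20 = 16.
Only 16 units reach the market. On the demand curve, the marginal buyer's willingness to pay at Q = 16 is (244 - 16)/5 = 45.6.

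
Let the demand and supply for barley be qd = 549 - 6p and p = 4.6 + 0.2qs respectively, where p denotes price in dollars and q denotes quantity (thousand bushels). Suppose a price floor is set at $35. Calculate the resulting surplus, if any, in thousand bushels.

0

Rearranging supply gives qs = 5p - 23. Setting quantity demanded equal to quantity supplied, 549 - 6p = 5p - 23, gives p* = 52 and q* = 237.
Since 35 is below p* = 52, the floor does not bind and the free-market outcome prevails.
Since the control does not bind, there is no surplus.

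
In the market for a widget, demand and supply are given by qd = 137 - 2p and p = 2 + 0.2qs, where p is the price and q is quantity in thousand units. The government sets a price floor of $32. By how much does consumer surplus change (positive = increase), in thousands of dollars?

-924

Rearranging supply gives qs = 5p - 10. Setting quantity demanded equal to quantity supplied, 137 - 2p = 5p - 10, gives p* = 21 and q* = 95.
Because the floor (32) lies above the market-clearing price, it is binding.
At p = 32: qd = 137 - 2·32 = 73 and qs = 5·32 - 10 = 150.
Consumer surplus without the control is ½ · (68.5 - 21) · 95 = 2256.25.
With the floor, consumers buy 73 units at 32, so CS = ½ · (68.5 - 32) · 73 = 1332.25.
Change in consumer surplus = 1332.25 - 2256.25 = -924.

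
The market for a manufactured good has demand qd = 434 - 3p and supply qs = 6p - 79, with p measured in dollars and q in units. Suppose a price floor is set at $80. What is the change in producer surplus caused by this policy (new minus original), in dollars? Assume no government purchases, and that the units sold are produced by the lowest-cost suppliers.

4065.25

Equilibrium: 434 - 3p = 6p - 79, so 513 = 9p and p* = 57, q* = 263.
The floor of 80 is above the equilibrium price 57, so it binds.
At p = 80: qd = 434 - 3·80 = 194 and qs = 6·80 - 79 = 401.
Producer surplus without the control is ½ · (57 - 79/6) · 263 = 69169/12.
With the floor, 194 units are sold at 80. The supply price at q = 194 is 45.5, so PS = ½ · [(80 - 79/6) + (80 - 45.5)] · 194 = 29488/3.
Change in producer surplus = 29488/3 - 69169/12 = 4065.25.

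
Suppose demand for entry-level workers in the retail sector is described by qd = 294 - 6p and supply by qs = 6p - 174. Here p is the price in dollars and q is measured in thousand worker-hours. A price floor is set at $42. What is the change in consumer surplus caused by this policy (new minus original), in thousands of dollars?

In a free market, 294 - 6p = 6p - 174 gives the equilibrium p* = 39, q* = 60.
Since 42 > 39, the floor is binding.
At p = 42: qd = 294 - 6·42 = 42 and qs = 6·42 - 174 = 78.
Consumer surplus without the control is ½ · (49 - 39) · 60 = 300.
With the floor, consumers buy 42 units at 42, so CS = ½ · (49 - 42) · 42 = 147.
Change in consumer surplus = 147 - 300 = -153.

-153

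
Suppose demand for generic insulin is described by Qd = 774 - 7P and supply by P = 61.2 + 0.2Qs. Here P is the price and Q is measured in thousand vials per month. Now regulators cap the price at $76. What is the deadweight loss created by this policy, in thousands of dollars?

Rearranging supply gives Qs = 5P - 306. In a free market, 774 - 7P = 5P - 306 gives the equilibrium P* = 90, Q* = 144.
The ceiling of 76 is below the equilibrium price 90, so it binds.
At P = 76: Qd = 774 - 7·76 = 242 and Qs = 5·76 - 306 = 74.
Quantity traded falls to 74. At Q = 74 the demand price is (774 - 74)/7 = 100 and the supply price is (306 + 74)/5 = 76.
Deadweight loss = ½ · (100 - 76) · (144 - 74) = ½ · 24 · 70 = 840.

840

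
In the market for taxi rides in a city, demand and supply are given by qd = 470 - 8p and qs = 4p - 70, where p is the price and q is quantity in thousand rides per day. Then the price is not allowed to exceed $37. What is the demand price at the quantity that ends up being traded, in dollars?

49

In a free market, 470 - 8p = 4p - 70 gives the equilibrium p* = 45, q* = 110.
Since 37 < 45, the ceiling is binding.
At p = 37: qd = 470 - 8·37 = 174 and qs = 4·37 - 70 = 78.
Only 78 units reach the market. On the demand curve, the marginal buyer's willingness to pay at q = 78 is (470 - 78)/8 = 49.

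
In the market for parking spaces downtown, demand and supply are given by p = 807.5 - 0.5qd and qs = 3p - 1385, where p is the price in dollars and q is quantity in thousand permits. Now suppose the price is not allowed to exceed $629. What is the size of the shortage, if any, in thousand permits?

Rearranging demand gives qd = 1615 - 2p. Setting quantity demanded equal to quantity supplied, 1615 - 2p = 3p - 1385, gives p* = 600 and q* = 415.
The ceiling of 629 is above the equilibrium price 600, so it is not binding; the market clears at p* = 600, q* = 415.
Since the control does not bind, there is no shortage.

0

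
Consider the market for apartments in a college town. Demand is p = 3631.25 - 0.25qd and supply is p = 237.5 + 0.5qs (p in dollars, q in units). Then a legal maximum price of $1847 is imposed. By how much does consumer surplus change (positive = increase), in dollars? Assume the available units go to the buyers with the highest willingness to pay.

1888802.5

Rearranging demand gives qd = 14525 - 4p; rearranging supply gives qs = 2p - 475. Without the control the market clears where 14525 - 4p = 2p - 475, i.e. p* = 2500 and q* = 4525.
Since 1847 < 2500, the ceiling is binding.
At p = 1847: qd = 14525 - 4·1847 = 7137 and qs = 2·1847 - 475 = 3219.
Consumer surplus without the control is ½ · (3631.25 - 2500) · 4525 = 2559453.125.
With the ceiling, 3219 units are sold at 1847 (assume they go to the highest-value buyers). The demand price at q = 3219 is 2826.5, so CS = ½ · [(3631.25 - 1847) + (2826.5 - 1847)] · 3219 = 4448255.625.
Change in consumer surplus = 4448255.625 - 2559453.125 = 1888802.5.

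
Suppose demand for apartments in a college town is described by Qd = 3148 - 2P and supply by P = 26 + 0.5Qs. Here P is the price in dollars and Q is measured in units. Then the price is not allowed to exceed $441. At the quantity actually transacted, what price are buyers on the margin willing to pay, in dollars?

Rearranging supply gives Qs = 2P - 52. Equilibrium: 3148 - 2P = 2P - 52, so 3200 = 4P and P* = 800, Q* = 1548.
Since 441 < 800, the ceiling is binding.
At P = 441: Qd = 3148 - 2·441 = 2266 and Qs = 2·441 - 52 = 830.
Only 830 units reach the market. On the demand curve, the marginal buyer's willingness to pay at Q = 830 is (3148 - 830)/2 = 1159.

1159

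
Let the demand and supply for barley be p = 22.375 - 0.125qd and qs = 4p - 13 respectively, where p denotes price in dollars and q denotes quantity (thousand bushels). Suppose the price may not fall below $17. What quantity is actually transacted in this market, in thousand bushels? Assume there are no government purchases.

43

Rearranging demand gives qd = 179 - 8p. In a free market, 179 - 8p = 4p - 13 gives the equilibrium p* = 16, q* = 51.
The floor of 17 is above the equilibrium price 16, so it binds.
At p = 17: qd = 179 - 8·17 = 43 and qs = 4·17 - 13 = 55.
The quantity actually transacted is the short side, demand: 43.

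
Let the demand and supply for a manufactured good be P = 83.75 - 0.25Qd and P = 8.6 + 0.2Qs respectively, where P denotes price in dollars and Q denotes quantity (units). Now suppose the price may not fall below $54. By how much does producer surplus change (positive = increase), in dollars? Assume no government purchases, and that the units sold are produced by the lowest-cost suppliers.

1197.6

Rearranging demand gives Qd = 335 - 4P; rearranging supply gives Qs = 5P - 43. Equilibrium: 335 - 4P = 5P - 43, so 378 = 9P and P* = 42, Q* = 167.
Because the floor (54) lies above the market-clearing price, it is binding.
At P = 54: Qd = 335 - 4·54 = 119 and Qs = 5·54 - 43 = 227.
Producer surplus without the control is ½ · (42 - 8.6) · 167 = 2788.9.
With the floor, 119 units are sold at 54. The supply price at Q = 119 is 32.4, so PS = ½ · [(54 - 8.6) + (54 - 32.4)] · 119 = 3986.5.
Change in producer surplus = 3986.5 - 2788.9 = 1197.6.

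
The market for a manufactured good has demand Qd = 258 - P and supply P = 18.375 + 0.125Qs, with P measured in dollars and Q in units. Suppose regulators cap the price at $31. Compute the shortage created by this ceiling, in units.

126

Rearranging supply gives Qs = 8P - 147. In a free market, 258 - P = 8P - 147 gives the equilibrium P* = 45, Q* = 213.
The ceiling of 31 is below the equilibrium price 45, so it binds.
At P = 31: Qd = 258 - 31 = 227 and Qs = 8·31 - 147 = 101.
Shortage = Qd - Qs = 227 - 101 = 126.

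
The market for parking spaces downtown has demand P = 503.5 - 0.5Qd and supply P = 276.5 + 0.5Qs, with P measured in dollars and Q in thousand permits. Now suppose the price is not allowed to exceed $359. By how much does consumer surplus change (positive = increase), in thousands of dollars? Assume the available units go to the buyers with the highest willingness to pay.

Rearranging demand gives Qd = 1007 - 2P; rearranging supply gives Qs = 2P - 553. Without the control the market clears where 1007 - 2P = 2P - 553, i.e. P* = 390 and Q* = 227.
Since 359 < 390, the ceiling is binding.
At P = 359: Qd = 1007 - 2·359 = 289 and Qs = 2·359 - 553 = 165.
Consumer surplus without the control is ½ · (503.5 - 390) · 227 = 12882.25.
With the ceiling, 165 units are sold at 359 (assume they go to the highest-value buyers). The demand price at Q = 165 is 421, so CS = ½ · [(503.5 - 359) + (421 - 359)] · 165 = 17036.25.
Change in consumer surplus = 17036.25 - 12882.25 = 4154.

4154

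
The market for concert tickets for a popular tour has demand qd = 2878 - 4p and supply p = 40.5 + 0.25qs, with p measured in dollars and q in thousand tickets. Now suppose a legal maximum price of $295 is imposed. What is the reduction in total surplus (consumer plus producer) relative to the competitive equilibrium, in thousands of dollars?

Rearranging supply gives qs = 4p - 162. Equilibrium: 2878 - 4p = 4p - 162, so 3040 = 8p and p* = 380, q* = 1358.
The ceiling of 295 is below the equilibrium price 380, so it binds.
At p = 295: qd = 2878 - 4·295 = 1698 and qs = 4·295 - 162 = 1018.
Quantity traded falls to 1018. At q = 1018 the demand price is (2878 - 1018)/4 = 465 and the supply price is (162 + 1018)/4 = 295.
Deadweight loss = ½ · (465 - 295) · (1358 - 1018) = ½ · 170 · 340 = 28900.

28900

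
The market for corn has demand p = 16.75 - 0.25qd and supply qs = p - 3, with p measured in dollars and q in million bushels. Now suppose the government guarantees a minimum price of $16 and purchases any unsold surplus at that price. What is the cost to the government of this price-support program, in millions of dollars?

Rearranging demand gives qd = 67 - 4p. In a free market, 67 - 4p = p - 3 gives the equilibrium p* = 14, q* = 11.
Because the floor (16) lies above the market-clearing price, it is binding.
At p = 16: qd = 67 - 4·16 = 3 and qs = 16 - 3 = 13.
Surplus = qs - qd = 10.
Government expenditure = surplus × support price = 10 × 16 = 160.

160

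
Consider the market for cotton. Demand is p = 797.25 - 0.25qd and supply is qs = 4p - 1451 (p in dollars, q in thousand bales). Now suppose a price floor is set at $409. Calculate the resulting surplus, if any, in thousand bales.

0

Rearranging demand gives qd = 3189 - 4p. Equilibrium: 3189 - 4p = 4p - 1451, so 4640 = 8p and p* = 580, q* = 869.
Since 409 is below p* = 580, the floor does not bind and the free-market outcome prevails.
Since the control does not bind, there is no surplus.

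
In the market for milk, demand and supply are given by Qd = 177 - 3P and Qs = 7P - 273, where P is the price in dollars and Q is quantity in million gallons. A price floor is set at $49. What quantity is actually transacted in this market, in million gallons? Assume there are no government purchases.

30

Without the control the market clears where 177 - 3P = 7P - 273, i.e. P* = 45 and Q* = 42.
Since 49 > 45, the floor is binding.
At P = 49: Qd = 177 - 3·49 = 30 and Qs = 7·49 - 273 = 70.
The quantity actually transacted is the short side, demand: 30.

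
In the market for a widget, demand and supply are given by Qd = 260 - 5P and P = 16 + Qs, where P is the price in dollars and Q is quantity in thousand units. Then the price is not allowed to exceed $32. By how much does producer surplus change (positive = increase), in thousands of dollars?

Rearranging supply gives Qs = P - 16. Setting quantity demanded equal to quantity supplied, 260 - 5P = P - 16, gives P* = 46 and Q* = 30.
Because the ceiling (32) lies below the market-clearing price, it is binding.
At P = 32: Qd = 260 - 5·32 = 100 and Qs = 32 - 16 = 16.
Producer surplus without the control is ½ · (46 - 16) · 30 = 450.
With the ceiling, producers sell 16 units at 32, so PS = ½ · (32 - 16) · 16 = 128.
Change in producer surplus = 128 - 450 = -322.

-322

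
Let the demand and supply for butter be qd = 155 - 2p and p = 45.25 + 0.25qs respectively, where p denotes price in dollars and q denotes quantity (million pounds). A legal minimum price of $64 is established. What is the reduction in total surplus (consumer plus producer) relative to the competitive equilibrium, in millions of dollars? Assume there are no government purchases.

96

Rearranging supply gives qs = 4p - 181. Without the control the market clears where 155 - 2p = 4p - 181, i.e. p* = 56 and q* = 43.
The floor of 64 is above the equilibrium price 56, so it binds.
At p = 64: qd = 155 - 2·64 = 27 and qs = 4·64 - 181 = 75.
Quantity traded falls to 27. At q = 27 the demand price is (155 - 27)/2 = 64 and the supply price is (181 + 27)/4 = 52.
Deadweight loss = ½ · (64 - 52) · (43 - 27) = ½ · 12 · 16 = 96.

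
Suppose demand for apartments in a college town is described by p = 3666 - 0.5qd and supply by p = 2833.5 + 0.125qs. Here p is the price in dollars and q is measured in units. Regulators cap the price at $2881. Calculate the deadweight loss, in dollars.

Rearranging demand gives qd = 7332 - 2p; rearranging supply gives qs = 8p - 22668. In a free market, 7332 - 2p = 8p - 22668 gives the equilibrium p* = 3000, q* = 1332.
The ceiling of 2881 is below the equilibrium price 3000, so it binds.
At p = 2881: qd = 7332 - 2·2881 = 1570 and qs = 8·2881 - 22668 = 380.
Quantity traded falls to 380. At q = 380 the demand price is (7332 - 380)/2 = 3476 and the supply price is (22668 + 380)/8 = 2881.
Deadweight loss = ½ · (3476 - 2881) · (1332 - 380) = ½ · 595 · 952 = 283220.

283220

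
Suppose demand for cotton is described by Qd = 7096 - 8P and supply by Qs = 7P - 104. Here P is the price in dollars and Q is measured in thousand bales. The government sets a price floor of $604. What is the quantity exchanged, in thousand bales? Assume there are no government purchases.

Setting quantity demanded equal to quantity supplied, 7096 - 8P = 7P - 104, gives P* = 480 and Q* = 3256.
Because the floor (604) lies above the market-clearing price, it is binding.
At P = 604: Qd = 7096 - 8·604 = 2264 and Qs = 7·604 - 104 = 4124.
The quantity actually transacted is the short side, demand: 2264.

2264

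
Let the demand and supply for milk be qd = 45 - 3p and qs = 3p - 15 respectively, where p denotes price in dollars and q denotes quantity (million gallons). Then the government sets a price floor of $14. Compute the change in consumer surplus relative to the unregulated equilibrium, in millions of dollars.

Setting quantity demanded equal to quantity supplied, 45 - 3p = 3p - 15, gives p* = 10 and q* = 15.
Since 14 > 10, the floor is binding.
At p = 14: qd = 45 - 3·14 = 3 and qs = 3·14 - 15 = 27.
Consumer surplus without the control is ½ · (15 - 10) · 15 = 37.5.
With the floor, consumers buy 3 units at 14, so CS = ½ · (15 - 14) · 3 = 1.5.
Change in consumer surplus = 1.5 - 37.5 = -36.

-36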